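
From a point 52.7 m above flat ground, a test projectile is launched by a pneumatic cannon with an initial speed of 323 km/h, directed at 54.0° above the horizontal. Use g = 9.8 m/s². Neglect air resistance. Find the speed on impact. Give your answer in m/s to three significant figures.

95.3 m/s

Convert: 323 km/h = 323/3.6 = 89.72 m/s.
Horizontal component vₓ = 89.72 cos 54.0° = 52.74 m/s; vertical v_y0 = 89.72 sin 54.0° = 72.59 m/s.
With up positive and y = 0 at the ground: y(t) = 52.7 + (72.59) t − 4.900 t². Setting y = 0 and taking the positive root: t = [72.59 + √(72.59² + 2·9.80·52.7)] / 9.80 = (72.59 + 79.38) / 9.80 = 15.51 s.
Vertical velocity at impact: v_y = v_y0 − g t = 72.59 − 9.80 × 15.51 = −79.38 m/s.
Speed: |v| = √(vₓ² + v_y²) = √(52.74² + 79.38²) = 95.30 m/s.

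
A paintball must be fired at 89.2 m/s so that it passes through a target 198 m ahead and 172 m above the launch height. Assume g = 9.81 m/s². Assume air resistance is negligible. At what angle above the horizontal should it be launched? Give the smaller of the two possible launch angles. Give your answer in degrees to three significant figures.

Trajectory: y = x tanθ − g x² (1 + tan²θ)/(2v₀²). With x = 198, y = 172, v₀ = 89.2, g = 9.81:
24.17 tan²θ − 198 tanθ + (196.2) = 0.
tanθ = [198 ± √(198² − 4 × 24.17 × (196.2))] / (2 × 24.17) = (198 ± 142.3) / 48.34, giving tanθ = 1.153 or 7.040.
θ = 49.07° or 81.92°; the smaller is 49.07°.

49.1°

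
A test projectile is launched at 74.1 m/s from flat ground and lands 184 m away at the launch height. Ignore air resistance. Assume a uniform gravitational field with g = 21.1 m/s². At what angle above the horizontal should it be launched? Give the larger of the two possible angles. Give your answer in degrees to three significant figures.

67.5°

Level-ground range R = v₀² sin(2θ)/g ⇒ sin(2θ) = gR/v₀² = 21.1 × 184 / 74.1² = 0.7071.
2θ = 45.00° or 180° − 45.00° = 135.0°, so θ = 22.50° or 67.50°.
The larger angle is 67.50°.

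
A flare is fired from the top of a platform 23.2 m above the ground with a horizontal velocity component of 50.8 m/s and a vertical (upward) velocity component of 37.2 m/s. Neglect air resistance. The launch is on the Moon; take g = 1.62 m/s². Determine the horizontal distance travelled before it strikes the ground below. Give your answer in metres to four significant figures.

The projectile lands when y = 23.2 + (37.20) t − ½·1.62·t² = 0. Positive root: t = (37.20 + √(37.20² + 2·1.62·23.2)) / 1.62 = (37.20 + 38.20) / 1.62 = 46.54 s.
Horizontal distance: R = vₓ t = 50.80 × 46.54 = 2364 m.

2364 m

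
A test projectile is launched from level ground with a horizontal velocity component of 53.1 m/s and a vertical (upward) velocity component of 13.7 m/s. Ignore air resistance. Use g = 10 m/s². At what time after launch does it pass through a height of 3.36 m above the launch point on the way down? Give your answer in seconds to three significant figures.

Set y = v_y0 t − ½ g t² = 3.36: 5.000 t² − 13.70 t + 3.36 = 0.
Quadratic formula: t = (13.70 ± √120.49) / 10.0 = (13.70 ± 10.98) / 10.0 → t = 0.2723 s or 2.468 s.
The descending-branch root is 2.468 s.

2.47 s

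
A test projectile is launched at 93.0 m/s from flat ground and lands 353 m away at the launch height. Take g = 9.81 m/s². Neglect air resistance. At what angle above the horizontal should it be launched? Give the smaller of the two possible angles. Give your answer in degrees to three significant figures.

R = v₀² sin 2θ / g gives sin 2θ = gR/v₀² = 9.81·353/93.0² = 0.4004.
2θ = 23.60° or 180° − 23.60° = 156.4°, so θ = 11.80° or 78.20°.
The smaller angle is 11.80°.

11.8°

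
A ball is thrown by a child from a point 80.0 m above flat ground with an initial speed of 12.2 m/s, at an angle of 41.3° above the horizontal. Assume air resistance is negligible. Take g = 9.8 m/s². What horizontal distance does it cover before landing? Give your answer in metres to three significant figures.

45.3 m

Horizontal component vₓ = 12.20 cos 41.3° = 9.165 m/s; vertical v_y0 = 12.20 sin 41.3° = 8.052 m/s.
Vertical motion (up positive, ground at y = 0): 4.900 t² − (8.052) t − 80.0 = 0, so t = (8.052 + √(8.052² + 2·9.80·80.0)) / 9.80 = (8.052 + 40.41) / 9.80 = 4.945 s.
Horizontal distance: R = vₓ t = 9.165 × 4.945 = 45.32 m.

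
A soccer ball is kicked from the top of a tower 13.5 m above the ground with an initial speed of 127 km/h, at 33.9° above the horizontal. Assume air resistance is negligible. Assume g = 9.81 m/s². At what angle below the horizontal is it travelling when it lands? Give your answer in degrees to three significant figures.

41.1°

Convert: 127 km/h = 127/3.6 = 35.28 m/s.
vₓ = 35.28 cos 33.9° = 29.28 m/s; v_y0 = 35.28 sin 33.9° = 19.68 m/s.
Vertical motion (up positive, ground at y = 0): 4.905 t² − (19.68) t − 13.5 = 0, so t = (19.68 + √(19.68² + 2·9.81·13.5)) / 9.81 = (19.68 + 25.53) / 9.81 = 4.609 s.
At impact: v_y = v_y0 − g t = −25.53 m/s; vₓ = 29.28 m/s.
Angle below horizontal: arctan(|v_y|/vₓ) = arctan(25.53/29.28) = 41.09°.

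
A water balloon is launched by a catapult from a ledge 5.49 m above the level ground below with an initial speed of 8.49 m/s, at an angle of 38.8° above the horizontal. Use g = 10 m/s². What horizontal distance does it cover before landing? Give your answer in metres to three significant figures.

11.3 m

Components: vₓ = 8.490 cos 38.8° = 6.617 m/s, v_y0 = 8.490 sin 38.8° = 5.320 m/s.
Vertical motion (up positive, ground at y = 0): 5.000 t² − (5.320) t − 5.49 = 0, so t = (5.320 + √(5.320² + 2·10.0·5.49)) / 10.0 = (5.320 + 11.75) / 10.0 = 1.707 s.
Horizontal distance: R = vₓ t = 6.617 × 1.707 = 11.30 m.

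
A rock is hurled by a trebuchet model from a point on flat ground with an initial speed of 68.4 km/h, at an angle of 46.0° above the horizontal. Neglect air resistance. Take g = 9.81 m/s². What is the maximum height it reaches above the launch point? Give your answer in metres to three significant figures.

9.52 m

Convert: 68.4 km/h = 68.4/3.6 = 19.00 m/s.
Components: vₓ = 19.00 cos 46.0° = 13.20 m/s, v_y0 = 19.00 sin 46.0° = 13.67 m/s.
Maximum height: H = v_y0² / (2g) = 13.67² / (2 × 9.81) = 9.521 m.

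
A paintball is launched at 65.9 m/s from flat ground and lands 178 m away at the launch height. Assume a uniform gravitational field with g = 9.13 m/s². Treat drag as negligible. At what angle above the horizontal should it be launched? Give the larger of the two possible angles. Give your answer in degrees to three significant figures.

79.0°

Level-ground range R = v₀² sin(2θ)/g ⇒ sin(2θ) = gR/v₀² = 9.13 × 178 / 65.9² = 0.3742.
2θ = 21.98° or 180° − 21.98° = 158.0°, so θ = 10.99° or 79.01°.
The larger angle is 79.01°.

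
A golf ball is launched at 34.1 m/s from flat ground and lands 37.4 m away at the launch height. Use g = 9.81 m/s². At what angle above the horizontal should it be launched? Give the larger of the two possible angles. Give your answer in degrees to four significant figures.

R = v₀² sin 2θ / g gives sin 2θ = gR/v₀² = 9.81·37.4/34.1² = 0.3155.
2θ = 18.39° or 180° − 18.39° = 161.6°, so θ = 9.196° or 80.80°.
The larger angle is 80.80°.

80.80°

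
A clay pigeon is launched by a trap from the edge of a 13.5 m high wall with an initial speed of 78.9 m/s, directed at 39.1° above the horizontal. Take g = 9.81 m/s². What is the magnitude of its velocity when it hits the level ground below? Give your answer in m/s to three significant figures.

Horizontal component vₓ = 78.90 cos 39.1° = 61.23 m/s; vertical v_y0 = 78.90 sin 39.1° = 49.76 m/s.
Vertical motion (up positive, ground at y = 0): 4.905 t² − (49.76) t − 13.5 = 0, so t = (49.76 + √(49.76² + 2·9.81·13.5)) / 9.81 = (49.76 + 52.35) / 9.81 = 10.41 s.
Vertical velocity at impact: v_y = v_y0 − g t = 49.76 − 9.81 × 10.41 = −52.35 m/s.
Speed: |v| = √(vₓ² + v_y²) = √(61.23² + 52.35²) = 80.56 m/s.

80.6 m/s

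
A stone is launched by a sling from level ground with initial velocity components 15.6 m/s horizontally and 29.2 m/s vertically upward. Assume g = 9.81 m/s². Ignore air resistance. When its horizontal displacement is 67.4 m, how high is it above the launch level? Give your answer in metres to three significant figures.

34.6 m

At x = 67.4 m, t = x/vₓ = 67.4/15.60 = 4.321 s.
Height: y = v_y0 t − ½ g t² = 29.20 × 4.321 − 4.905 × 4.321² = 126.2 − 91.56 = 34.60 m.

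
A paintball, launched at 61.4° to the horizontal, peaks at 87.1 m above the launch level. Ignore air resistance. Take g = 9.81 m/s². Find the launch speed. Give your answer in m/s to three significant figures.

At the peak v_y = 0, so v_y0 = √(2gH) = √(2 × 9.81 × 87.1) = 41.34 m/s.
v_y0 = v₀ sin θ ⇒ v₀ = 41.34 / sin 61.4° = 47.08 m/s.

47.1 m/s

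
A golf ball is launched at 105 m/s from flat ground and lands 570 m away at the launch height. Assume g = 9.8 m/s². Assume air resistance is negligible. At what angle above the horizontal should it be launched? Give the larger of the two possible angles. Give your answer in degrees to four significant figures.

74.78°

R = v₀² sin 2θ / g gives sin 2θ = gR/v₀² = 9.80·570/105² = 0.5067.
2θ = 30.44° or 180° − 30.44° = 149.6°, so θ = 15.22° or 74.78°.
The larger angle is 74.78°.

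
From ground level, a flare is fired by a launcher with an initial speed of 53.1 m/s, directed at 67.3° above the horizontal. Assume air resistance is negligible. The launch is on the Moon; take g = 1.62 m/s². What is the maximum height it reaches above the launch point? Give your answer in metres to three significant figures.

741 m

Resolve: vₓ = 53.10 cos 67.3° = 20.49 m/s and v_y0 = 53.10 sin 67.3° = 48.99 m/s.
At the apex v_y = 0, so H = v_y0²/(2g) = 48.99²/3.240 = 740.6 m.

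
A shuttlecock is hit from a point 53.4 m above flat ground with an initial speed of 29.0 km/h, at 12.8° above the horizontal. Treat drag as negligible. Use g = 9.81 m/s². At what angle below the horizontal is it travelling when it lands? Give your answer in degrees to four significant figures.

Convert: 29.0 km/h = 29.0/3.6 = 8.056 m/s.
vₓ = 8.056 cos 12.8° = 7.855 m/s; v_y0 = 8.056 sin 12.8° = 1.785 m/s.
Vertical motion (up positive, ground at y = 0): 4.905 t² − (1.785) t − 53.4 = 0, so t = (1.785 + √(1.785² + 2·9.81·53.4)) / 9.81 = (1.785 + 32.42) / 9.81 = 3.486 s.
At impact: v_y = v_y0 − g t = −32.42 m/s; vₓ = 7.855 m/s.
Angle below horizontal: arctan(|v_y|/vₓ) = arctan(32.42/7.855) = 76.38°.

76.38°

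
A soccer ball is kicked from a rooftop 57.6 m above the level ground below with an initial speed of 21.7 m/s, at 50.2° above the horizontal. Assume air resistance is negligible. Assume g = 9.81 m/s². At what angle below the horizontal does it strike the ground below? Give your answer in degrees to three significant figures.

Components: vₓ = 21.70 cos 50.2° = 13.89 m/s, v_y0 = 21.70 sin 50.2° = 16.67 m/s.
Vertical motion (up positive, ground at y = 0): 4.905 t² − (16.67) t − 57.6 = 0, so t = (16.67 + √(16.67² + 2·9.81·57.6)) / 9.81 = (16.67 + 37.52) / 9.81 = 5.525 s.
At impact: v_y = v_y0 − g t = −37.52 m/s; vₓ = 13.89 m/s.
Angle below horizontal: arctan(|v_y|/vₓ) = arctan(37.52/13.89) = 69.69°.

69.7°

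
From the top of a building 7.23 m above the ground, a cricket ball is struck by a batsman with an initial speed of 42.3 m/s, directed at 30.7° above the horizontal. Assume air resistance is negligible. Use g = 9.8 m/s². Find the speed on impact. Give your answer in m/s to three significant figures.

43.9 m/s

Components: vₓ = 42.30 cos 30.7° = 36.37 m/s, v_y0 = 42.30 sin 30.7° = 21.60 m/s.
With up positive and y = 0 at the ground: y(t) = 7.23 + (21.60) t − 4.900 t². Setting y = 0 and taking the positive root: t = [21.60 + √(21.60² + 2·9.80·7.23)] / 9.80 = (21.60 + 24.66) / 9.80 = 4.720 s.
Vertical velocity at impact: v_y = v_y0 − g t = 21.60 − 9.80 × 4.720 = −24.66 m/s.
Speed: |v| = √(vₓ² + v_y²) = √(36.37² + 24.66²) = 43.94 m/s.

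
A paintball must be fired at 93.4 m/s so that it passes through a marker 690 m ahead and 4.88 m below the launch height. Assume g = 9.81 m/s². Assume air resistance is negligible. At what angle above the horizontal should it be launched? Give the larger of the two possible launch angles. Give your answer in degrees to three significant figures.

Trajectory: y = x tanθ − g x² (1 + tan²θ)/(2v₀²). With x = 690, y = −4.88, v₀ = 93.4, g = 9.81:
267.7 tan²θ − 690 tanθ + (262.8) = 0.
tanθ = [690 ± √(690² − 4 × 267.7 × (262.8))] / (2 × 267.7) = (690 ± 441.2) / 535.4, giving tanθ = 0.4647 or 2.113.
θ = 24.92° or 64.67°; the larger is 64.67°.

64.7°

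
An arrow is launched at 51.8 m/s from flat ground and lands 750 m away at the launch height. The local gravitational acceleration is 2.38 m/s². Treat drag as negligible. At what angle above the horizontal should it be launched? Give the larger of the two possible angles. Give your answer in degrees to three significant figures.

69.1°

From R = (v₀²/g) sin 2θ: sin 2θ = 2.38 × 750 / 2683.2 = 0.6652.
2θ = 41.70° or 180° − 41.70° = 138.3°, so θ = 20.85° or 69.15°.
The larger angle is 69.15°.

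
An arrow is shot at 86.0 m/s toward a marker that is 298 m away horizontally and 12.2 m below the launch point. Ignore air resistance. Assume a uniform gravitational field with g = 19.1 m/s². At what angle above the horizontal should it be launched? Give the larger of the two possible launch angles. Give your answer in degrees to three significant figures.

65.5°

Trajectory: y = x tanθ − g x² (1 + tan²θ)/(2v₀²). With x = 298, y = −12.2, v₀ = 86.0, g = 19.1:
114.7 tan²θ − 298 tanθ + (102.5) = 0.
tanθ = [298 ± √(298² − 4 × 114.7 × (102.5))] / (2 × 114.7) = (298 ± 204.5) / 229.3, giving tanθ = 0.4079 or 2.191.
θ = 22.19° or 65.47°; the larger is 65.47°.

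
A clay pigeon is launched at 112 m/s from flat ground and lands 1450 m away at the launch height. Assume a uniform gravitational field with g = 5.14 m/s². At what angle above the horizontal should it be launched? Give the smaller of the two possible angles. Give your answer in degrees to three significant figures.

18.2°

Level-ground range R = v₀² sin(2θ)/g ⇒ sin(2θ) = gR/v₀² = 5.14 × 1450 / 112² = 0.5941.
2θ = 36.45° or 180° − 36.45° = 143.5°, so θ = 18.23° or 71.77°.
The smaller angle is 18.23°.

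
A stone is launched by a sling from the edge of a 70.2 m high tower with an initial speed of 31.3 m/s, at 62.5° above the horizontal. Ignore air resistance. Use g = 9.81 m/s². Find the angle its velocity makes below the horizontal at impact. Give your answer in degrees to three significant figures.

72.7°

Resolve: vₓ = 31.30 cos 62.5° = 14.45 m/s and v_y0 = 31.30 sin 62.5° = 27.76 m/s.
The projectile lands when y = 70.2 + (27.76) t − ½·9.81·t² = 0. Positive root: t = (27.76 + √(27.76² + 2·9.81·70.2)) / 9.81 = (27.76 + 46.35) / 9.81 = 7.555 s.
At impact: v_y = v_y0 − g t = −46.35 m/s; vₓ = 14.45 m/s.
Angle below horizontal: arctan(|v_y|/vₓ) = arctan(46.35/14.45) = 72.68°.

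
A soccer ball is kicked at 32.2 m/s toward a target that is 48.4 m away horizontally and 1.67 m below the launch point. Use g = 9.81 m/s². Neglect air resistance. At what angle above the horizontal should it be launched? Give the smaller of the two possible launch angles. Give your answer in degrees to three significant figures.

11.5°

Trajectory: y = x tanθ − g x² (1 + tan²θ)/(2v₀²). With x = 48.4, y = −1.67, v₀ = 32.2, g = 9.81:
11.08 tan²θ − 48.4 tanθ + (9.412) = 0.
tanθ = [48.4 ± √(48.4² − 4 × 11.08 × (9.412))] / (2 × 11.08) = (48.4 ± 43.88) / 22.16, giving tanθ = 0.2040 or 4.163.
θ = 11.53° or 76.49°; the smaller is 11.53°.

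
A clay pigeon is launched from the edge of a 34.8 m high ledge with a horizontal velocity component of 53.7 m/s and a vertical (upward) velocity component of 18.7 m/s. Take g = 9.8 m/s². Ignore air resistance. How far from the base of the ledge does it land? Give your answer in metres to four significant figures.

278.5 m

The projectile lands when y = 34.8 + (18.70) t − ½·9.80·t² = 0. Positive root: t = (18.70 + √(18.70² + 2·9.80·34.8)) / 9.80 = (18.70 + 32.12) / 9.80 = 5.186 s.
Horizontal distance: R = vₓ t = 53.70 × 5.186 = 278.5 m.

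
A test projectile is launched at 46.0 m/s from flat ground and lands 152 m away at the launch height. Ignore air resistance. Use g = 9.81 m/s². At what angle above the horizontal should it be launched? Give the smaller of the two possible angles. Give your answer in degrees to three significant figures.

22.4°

R = v₀² sin 2θ / g gives sin 2θ = gR/v₀² = 9.81·152/46.0² = 0.7047.
2θ = 44.80° or 180° − 44.80° = 135.2°, so θ = 22.40° or 67.60°.
The smaller angle is 22.40°.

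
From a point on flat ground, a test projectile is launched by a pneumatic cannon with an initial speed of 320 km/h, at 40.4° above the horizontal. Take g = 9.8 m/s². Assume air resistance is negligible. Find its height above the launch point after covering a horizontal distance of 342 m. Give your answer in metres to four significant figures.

Convert: 320 km/h = 320/3.6 = 88.89 m/s.
Components: vₓ = 88.89 cos 40.4° = 67.69 m/s, v_y0 = 88.89 sin 40.4° = 57.61 m/s.
At x = 342 m, t = x/vₓ = 342/67.69 = 5.052 s.
Height: y = v_y0 t − ½ g t² = 57.61 × 5.052 − 4.900 × 5.052² = 291.1 − 125.1 = 166.0 m.

166.0 m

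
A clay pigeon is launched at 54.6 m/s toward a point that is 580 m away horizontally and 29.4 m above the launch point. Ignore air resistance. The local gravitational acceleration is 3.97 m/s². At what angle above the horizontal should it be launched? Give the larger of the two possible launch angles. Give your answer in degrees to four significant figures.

63.81°

Trajectory: y = x tanθ − g x² (1 + tan²θ)/(2v₀²). With x = 580, y = 29.4, v₀ = 54.6, g = 3.97:
224.0 tan²θ − 580 tanθ + (253.4) = 0.
tanθ = [580 ± √(580² − 4 × 224.0 × (253.4))] / (2 × 224.0) = (580 ± 330.7) / 448.0, giving tanθ = 0.5565 or 2.033.
θ = 29.09° or 63.81°; the larger is 63.81°.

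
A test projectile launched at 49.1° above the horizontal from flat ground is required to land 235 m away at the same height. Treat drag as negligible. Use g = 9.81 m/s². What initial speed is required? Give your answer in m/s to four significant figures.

From R = (v₀² / g) sin 2θ: v₀ = √(gR / sin 2θ).
v₀ = √(9.81 × 235 / sin 98.20°) = √(2305 / 0.9898) = √2329.2 = 48.26 m/s.

48.26 m/s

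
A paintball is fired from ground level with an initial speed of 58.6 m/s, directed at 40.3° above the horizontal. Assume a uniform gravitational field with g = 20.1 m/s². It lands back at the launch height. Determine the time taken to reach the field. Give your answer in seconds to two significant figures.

3.8 s

Components: vₓ = 58.60 cos 40.3° = 44.69 m/s, v_y0 = 58.60 sin 40.3° = 37.90 m/s.
Landing at launch height ⇒ T = 2 v_y0 / g = 2 × 37.90 / 20.1 = 3.771 s.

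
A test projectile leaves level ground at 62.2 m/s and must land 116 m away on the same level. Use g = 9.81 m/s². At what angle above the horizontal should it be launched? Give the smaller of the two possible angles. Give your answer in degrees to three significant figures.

R = v₀² sin 2θ / g gives sin 2θ = gR/v₀² = 9.81·116/62.2² = 0.2941.
2θ = 17.11° or 180° − 17.11° = 162.9°, so θ = 8.553° or 81.45°.
The smaller angle is 8.553°.

8.55°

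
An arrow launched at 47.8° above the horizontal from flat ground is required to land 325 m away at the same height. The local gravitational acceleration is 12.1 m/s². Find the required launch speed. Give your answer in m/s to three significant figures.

On level ground R = v₀² sin 2θ / g ⇒ v₀ = √(gR / sin 2θ).
v₀ = √(12.1 × 325 / sin 95.60°) = √(3932 / 0.9952) = √3951.4 = 62.86 m/s.

62.9 m/s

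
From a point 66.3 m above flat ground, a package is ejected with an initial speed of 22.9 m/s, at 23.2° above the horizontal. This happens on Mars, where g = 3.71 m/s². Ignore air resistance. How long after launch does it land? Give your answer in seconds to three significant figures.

Horizontal component vₓ = 22.90 cos 23.2° = 21.05 m/s; vertical v_y0 = 22.90 sin 23.2° = 9.021 m/s.
With up positive and y = 0 at the ground: y(t) = 66.3 + (9.021) t − 1.855 t². Setting y = 0 and taking the positive root: t = [9.021 + √(9.021² + 2·3.71·66.3)] / 3.71 = (9.021 + 23.94) / 3.71 = 8.886 s.

8.89 s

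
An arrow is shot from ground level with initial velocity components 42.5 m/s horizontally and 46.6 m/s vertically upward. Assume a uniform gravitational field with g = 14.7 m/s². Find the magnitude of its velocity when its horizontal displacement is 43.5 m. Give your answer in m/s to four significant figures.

At x = 43.5 m, t = x/vₓ = 43.5/42.50 = 1.024 s.
Vertical velocity there: v_y = v_y0 − g t = 46.60 − 14.7 × 1.024 = 31.55 m/s.
Speed: √(vₓ² + v_y²) = √(42.50² + 31.55²) = 52.93 m/s.

52.93 m/s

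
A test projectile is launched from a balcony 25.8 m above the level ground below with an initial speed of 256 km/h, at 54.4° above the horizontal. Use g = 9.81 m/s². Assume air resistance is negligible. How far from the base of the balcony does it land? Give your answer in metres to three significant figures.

Convert: 256 km/h = 256/3.6 = 71.11 m/s.
Components: vₓ = 71.11 cos 54.4° = 41.40 m/s, v_y0 = 71.11 sin 54.4° = 57.82 m/s.
The projectile lands when y = 25.8 + (57.82) t − ½·9.81·t² = 0. Positive root: t = (57.82 + √(57.82² + 2·9.81·25.8)) / 9.81 = (57.82 + 62.04) / 9.81 = 12.22 s.
Horizontal distance: R = vₓ t = 41.40 × 12.22 = 505.8 m.

506 m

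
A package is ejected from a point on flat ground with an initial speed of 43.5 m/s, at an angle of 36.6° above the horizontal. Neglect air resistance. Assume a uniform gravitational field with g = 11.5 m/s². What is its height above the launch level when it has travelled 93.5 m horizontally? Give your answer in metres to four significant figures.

28.22 m

Resolve: vₓ = 43.50 cos 36.6° = 34.92 m/s and v_y0 = 43.50 sin 36.6° = 25.94 m/s.
Time to reach x = 93.5 m: t = x/vₓ = 93.5/34.92 = 2.677 s.
Height: y = v_y0 t − ½ g t² = 25.94 × 2.677 − 5.750 × 2.677² = 69.44 − 41.22 = 28.22 m.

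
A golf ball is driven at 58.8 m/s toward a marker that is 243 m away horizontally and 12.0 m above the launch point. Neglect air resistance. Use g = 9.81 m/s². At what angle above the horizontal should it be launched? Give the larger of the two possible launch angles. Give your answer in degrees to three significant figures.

Trajectory: y = x tanθ − g x² (1 + tan²θ)/(2v₀²). With x = 243, y = 12.0, v₀ = 58.8, g = 9.81:
83.77 tan²θ − 243 tanθ + (95.77) = 0.
tanθ = [243 ± √(243² − 4 × 83.77 × (95.77))] / (2 × 83.77) = (243 ± 164.2) / 167.5, giving tanθ = 0.4704 or 2.430.
θ = 25.19° or 67.63°; the larger is 67.63°.

67.6°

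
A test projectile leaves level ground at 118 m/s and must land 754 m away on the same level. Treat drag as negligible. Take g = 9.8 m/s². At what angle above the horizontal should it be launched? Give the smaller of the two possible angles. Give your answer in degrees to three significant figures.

Level-ground range R = v₀² sin(2θ)/g ⇒ sin(2θ) = gR/v₀² = 9.80 × 754 / 118² = 0.5307.
2θ = 32.05° or 180° − 32.05° = 147.9°, so θ = 16.03° or 73.97°.
The smaller angle is 16.03°.

16.0°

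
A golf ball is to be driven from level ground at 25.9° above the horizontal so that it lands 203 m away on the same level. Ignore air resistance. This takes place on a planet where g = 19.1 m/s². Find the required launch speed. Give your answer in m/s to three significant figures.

Level-ground range: R = v₀² sin(2θ)/g, so v₀ = √(gR / sin 2θ).
v₀ = √(19.1 × 203 / sin 51.80°) = √(3877 / 0.7859) = √4933.8 = 70.24 m/s.

70.2 m/s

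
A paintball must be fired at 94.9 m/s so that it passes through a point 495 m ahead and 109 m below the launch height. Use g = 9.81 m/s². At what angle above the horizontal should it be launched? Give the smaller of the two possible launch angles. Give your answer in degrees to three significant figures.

2.87°

Trajectory: y = x tanθ − g x² (1 + tan²θ)/(2v₀²). With x = 495, y = −109, v₀ = 94.9, g = 9.81:
133.4 tan²θ − 495 tanθ + (24.45) = 0.
tanθ = [495 ± √(495² − 4 × 133.4 × (24.45))] / (2 × 133.4) = (495 ± 481.6) / 266.9, giving tanθ = 0.05007 or 3.659.
θ = 2.866° or 74.72°; the smaller is 2.866°.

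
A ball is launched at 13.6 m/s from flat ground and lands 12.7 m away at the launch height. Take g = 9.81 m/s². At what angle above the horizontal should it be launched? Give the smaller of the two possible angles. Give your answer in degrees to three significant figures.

From R = (v₀²/g) sin 2θ: sin 2θ = 9.81 × 12.7 / 184.96 = 0.6736.
2θ = 42.34° or 180° − 42.34° = 137.7°, so θ = 21.17° or 68.83°.
The smaller angle is 21.17°.

21.2°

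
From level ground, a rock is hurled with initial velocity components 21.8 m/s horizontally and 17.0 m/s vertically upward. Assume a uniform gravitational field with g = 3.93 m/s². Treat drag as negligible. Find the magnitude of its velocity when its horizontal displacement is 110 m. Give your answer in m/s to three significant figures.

22.0 m/s

Time to reach x = 110 m: t = x/vₓ = 110/21.80 = 5.046 s.
Vertical velocity there: v_y = v_y0 − g t = 17.00 − 3.93 × 5.046 = −2.830 m/s.
Speed: √(vₓ² + v_y²) = √(21.80² + 2.830²) = 21.98 m/s.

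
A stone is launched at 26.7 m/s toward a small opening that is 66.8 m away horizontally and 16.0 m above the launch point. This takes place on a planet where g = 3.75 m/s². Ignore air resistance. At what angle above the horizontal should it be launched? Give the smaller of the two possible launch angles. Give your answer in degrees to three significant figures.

Trajectory: y = x tanθ − g x² (1 + tan²θ)/(2v₀²). With x = 66.8, y = 16.0, v₀ = 26.7, g = 3.75:
11.74 tan²θ − 66.8 tanθ + (27.74) = 0.
tanθ = [66.8 ± √(66.8² − 4 × 11.74 × (27.74))] / (2 × 11.74) = (66.8 ± 56.22) / 23.47, giving tanθ = 0.4509 or 5.241.
θ = 24.27° or 79.20°; the smaller is 24.27°.

24.3°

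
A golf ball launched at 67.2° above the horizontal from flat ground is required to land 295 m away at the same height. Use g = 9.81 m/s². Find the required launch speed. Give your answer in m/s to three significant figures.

On level ground R = v₀² sin 2θ / g ⇒ v₀ = √(gR / sin 2θ).
v₀ = √(9.81 × 295 / sin 134.4°) = √(2894 / 0.7145) = √4050.5 = 63.64 m/s.

63.6 m/s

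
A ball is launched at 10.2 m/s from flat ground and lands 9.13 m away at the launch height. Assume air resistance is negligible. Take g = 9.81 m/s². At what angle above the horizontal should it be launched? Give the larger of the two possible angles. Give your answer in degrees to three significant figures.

60.3°

Level-ground range R = v₀² sin(2θ)/g ⇒ sin(2θ) = gR/v₀² = 9.81 × 9.13 / 10.2² = 0.8609.
2θ = 59.41° or 180° − 59.41° = 120.6°, so θ = 29.71° or 60.29°.
The larger angle is 60.29°.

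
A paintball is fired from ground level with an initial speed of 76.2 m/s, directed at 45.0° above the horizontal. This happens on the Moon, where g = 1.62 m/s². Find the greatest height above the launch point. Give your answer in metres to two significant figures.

Components: vₓ = 76.20 cos 45.0° = 53.88 m/s, v_y0 = 76.20 sin 45.0° = 53.88 m/s.
Maximum height: H = v_y0² / (2g) = 53.88² / (2 × 1.62) = 896.1 m.

900 m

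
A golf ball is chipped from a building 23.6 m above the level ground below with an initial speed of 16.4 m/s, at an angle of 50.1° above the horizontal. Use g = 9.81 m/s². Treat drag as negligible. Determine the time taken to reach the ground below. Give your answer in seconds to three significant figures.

Components: vₓ = 16.40 cos 50.1° = 10.52 m/s, v_y0 = 16.40 sin 50.1° = 12.58 m/s.
Vertical motion (up positive, ground at y = 0): 4.905 t² − (12.58) t − 23.6 = 0, so t = (12.58 + √(12.58² + 2·9.81·23.6)) / 9.81 = (12.58 + 24.93) / 9.81 = 3.823 s.

3.82 s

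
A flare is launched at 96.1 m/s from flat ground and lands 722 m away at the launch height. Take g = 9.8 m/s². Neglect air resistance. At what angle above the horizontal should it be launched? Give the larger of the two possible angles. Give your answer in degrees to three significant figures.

R = v₀² sin 2θ / g gives sin 2θ = gR/v₀² = 9.80·722/96.1² = 0.7662.
2θ = 50.01° or 180° − 50.01° = 130.0°, so θ = 25.00° or 65.00°.
The larger angle is 65.00°.

65.0°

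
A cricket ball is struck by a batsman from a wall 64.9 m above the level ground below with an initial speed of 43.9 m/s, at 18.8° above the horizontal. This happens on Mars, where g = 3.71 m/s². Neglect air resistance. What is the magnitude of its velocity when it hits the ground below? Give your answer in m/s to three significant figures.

49.1 m/s

Components: vₓ = 43.90 cos 18.8° = 41.56 m/s, v_y0 = 43.90 sin 18.8° = 14.15 m/s.
The projectile lands when y = 64.9 + (14.15) t − ½·3.71·t² = 0. Positive root: t = (14.15 + √(14.15² + 2·3.71·64.9)) / 3.71 = (14.15 + 26.11) / 3.71 = 10.85 s.
Vertical velocity at impact: v_y = v_y0 − g t = 14.15 − 3.71 × 10.85 = −26.11 m/s.
Speed: |v| = √(vₓ² + v_y²) = √(41.56² + 26.11²) = 49.08 m/s.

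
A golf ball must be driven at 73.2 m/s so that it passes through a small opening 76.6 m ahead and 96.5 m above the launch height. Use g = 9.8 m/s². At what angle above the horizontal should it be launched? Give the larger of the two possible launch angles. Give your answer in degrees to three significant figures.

85.5°

Trajectory: y = x tanθ − g x² (1 + tan²θ)/(2v₀²). With x = 76.6, y = 96.5, v₀ = 73.2, g = 9.80:
5.366 tan²θ − 76.6 tanθ + (101.9) = 0.
tanθ = [76.6 ± √(76.6² − 4 × 5.366 × (101.9))] / (2 × 5.366) = (76.6 ± 60.67) / 10.73, giving tanθ = 1.484 or 12.79.
θ = 56.03° or 85.53°; the larger is 85.53°.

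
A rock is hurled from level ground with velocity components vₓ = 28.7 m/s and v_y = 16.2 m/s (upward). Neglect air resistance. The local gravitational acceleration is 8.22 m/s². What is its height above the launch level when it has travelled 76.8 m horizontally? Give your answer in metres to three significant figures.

13.9 m

x = vₓ t ⇒ t = 76.8/28.70 = 2.676 s.
Height: y = v_y0 t − ½ g t² = 16.20 × 2.676 − 4.110 × 2.676² = 43.35 − 29.43 = 13.92 m.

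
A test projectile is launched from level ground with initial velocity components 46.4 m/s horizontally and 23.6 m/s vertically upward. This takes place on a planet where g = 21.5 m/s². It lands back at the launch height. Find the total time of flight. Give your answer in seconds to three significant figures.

Time of flight on level ground: T = 2 v_y0 / g = 2 × 23.60 / 21.5 = 2.195 s.

2.20 s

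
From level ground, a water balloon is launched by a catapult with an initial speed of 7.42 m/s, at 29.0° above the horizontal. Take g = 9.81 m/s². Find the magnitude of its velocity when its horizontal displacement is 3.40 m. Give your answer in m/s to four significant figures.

6.670 m/s

Horizontal component vₓ = 7.420 cos 29.0° = 6.490 m/s; vertical v_y0 = 7.420 sin 29.0° = 3.597 m/s.
x = vₓ t ⇒ t = 3.40/6.490 = 0.5239 s.
Vertical velocity there: v_y = v_y0 − g t = 3.597 − 9.81 × 0.5239 = −1.542 m/s.
Speed: √(vₓ² + v_y²) = √(6.490² + 1.542²) = 6.670 m/s.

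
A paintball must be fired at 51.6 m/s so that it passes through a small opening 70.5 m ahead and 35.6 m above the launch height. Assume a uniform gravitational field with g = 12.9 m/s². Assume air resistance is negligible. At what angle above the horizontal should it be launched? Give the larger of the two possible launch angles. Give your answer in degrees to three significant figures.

Trajectory: y = x tanθ − g x² (1 + tan²θ)/(2v₀²). With x = 70.5, y = 35.6, v₀ = 51.6, g = 12.9:
12.04 tan²θ − 70.5 tanθ + (47.64) = 0.
tanθ = [70.5 ± √(70.5² − 4 × 12.04 × (47.64))] / (2 × 12.04) = (70.5 ± 51.73) / 24.08, giving tanθ = 0.7795 or 5.076.
θ = 37.94° or 78.85°; the larger is 78.85°.

78.9°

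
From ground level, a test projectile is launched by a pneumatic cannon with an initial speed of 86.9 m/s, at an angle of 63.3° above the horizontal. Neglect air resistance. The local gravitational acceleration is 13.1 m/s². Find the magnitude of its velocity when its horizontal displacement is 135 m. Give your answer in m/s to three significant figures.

Components: vₓ = 86.90 cos 63.3° = 39.05 m/s, v_y0 = 86.90 sin 63.3° = 77.63 m/s.
Time to reach x = 135 m: t = x/vₓ = 135/39.05 = 3.457 s.
Vertical velocity there: v_y = v_y0 − g t = 77.63 − 13.1 × 3.457 = 32.34 m/s.
Speed: √(vₓ² + v_y²) = √(39.05² + 32.34²) = 50.70 m/s.

50.7 m/s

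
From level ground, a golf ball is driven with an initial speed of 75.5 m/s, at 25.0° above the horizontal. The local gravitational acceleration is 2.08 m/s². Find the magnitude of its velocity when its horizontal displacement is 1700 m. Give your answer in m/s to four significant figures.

71.22 m/s

vₓ = 75.50 cos 25.0° = 68.43 m/s; v_y0 = 75.50 sin 25.0° = 31.91 m/s.
x = vₓ t ⇒ t = 1700/68.43 = 24.84 s.
Vertical velocity there: v_y = v_y0 − g t = 31.91 − 2.08 × 24.84 = −19.77 m/s.
Speed: √(vₓ² + v_y²) = √(68.43² + 19.77²) = 71.22 m/s.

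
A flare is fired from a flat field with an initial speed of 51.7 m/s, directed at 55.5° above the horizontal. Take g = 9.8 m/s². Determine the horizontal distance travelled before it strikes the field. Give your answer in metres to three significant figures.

Components: vₓ = 51.70 cos 55.5° = 29.28 m/s, v_y0 = 51.70 sin 55.5° = 42.61 m/s.
Flight time T = 2 v_y0 / g = 8.695 s.
Horizontal distance R = vₓ T = 29.28 × 8.695 = 254.6 m.

255 m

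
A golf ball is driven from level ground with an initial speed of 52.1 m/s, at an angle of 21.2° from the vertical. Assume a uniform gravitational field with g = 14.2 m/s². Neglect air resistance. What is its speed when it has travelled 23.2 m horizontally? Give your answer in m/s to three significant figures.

36.4 m/s

vₓ = 52.10 sin 21.2° = 18.84 m/s; v_y0 = 52.10 cos 21.2° = 48.57 m/s.
Time to reach x = 23.2 m: t = x/vₓ = 23.2/18.84 = 1.231 s.
Vertical velocity there: v_y = v_y0 − g t = 48.57 − 14.2 × 1.231 = 31.09 m/s.
Speed: √(vₓ² + v_y²) = √(18.84² + 31.09²) = 36.35 m/s.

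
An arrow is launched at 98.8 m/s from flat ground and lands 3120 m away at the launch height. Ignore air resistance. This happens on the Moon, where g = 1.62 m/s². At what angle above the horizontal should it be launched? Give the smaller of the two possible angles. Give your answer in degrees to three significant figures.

15.6°

R = v₀² sin 2θ / g gives sin 2θ = gR/v₀² = 1.62·3120/98.8² = 0.5178.
2θ = 31.18° or 180° − 31.18° = 148.8°, so θ = 15.59° or 74.41°.
The smaller angle is 15.59°.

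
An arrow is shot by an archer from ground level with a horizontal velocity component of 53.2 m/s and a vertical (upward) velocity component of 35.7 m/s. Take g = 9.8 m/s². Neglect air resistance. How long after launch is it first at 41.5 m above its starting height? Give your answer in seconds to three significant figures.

1.45 s

Set y = v_y0 t − ½ g t² = 41.5: 4.900 t² − 35.70 t + 41.5 = 0.
t = [35.70 ± √(35.70² − 2·9.80·41.5)] / 9.80 = (35.70 ± 21.47) / 9.80, so t = 1.452 s or t = 5.834 s.
The first (ascending) time is 1.452 s.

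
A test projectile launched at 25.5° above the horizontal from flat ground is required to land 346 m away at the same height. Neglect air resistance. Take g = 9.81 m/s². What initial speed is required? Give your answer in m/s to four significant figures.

On level ground R = v₀² sin 2θ / g ⇒ v₀ = √(gR / sin 2θ).
v₀ = √(9.81 × 346 / sin 51.00°) = √(3394 / 0.7771) = √4367.6 = 66.09 m/s.

66.09 m/s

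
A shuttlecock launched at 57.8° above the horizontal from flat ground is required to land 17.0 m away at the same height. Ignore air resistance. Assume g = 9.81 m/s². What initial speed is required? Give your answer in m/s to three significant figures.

On level ground R = v₀² sin 2θ / g ⇒ v₀ = √(gR / sin 2θ).
v₀ = √(9.81 × 17.0 / sin 115.6°) = √(166.8 / 0.9018) = √184.92 = 13.60 m/s.

13.6 m/s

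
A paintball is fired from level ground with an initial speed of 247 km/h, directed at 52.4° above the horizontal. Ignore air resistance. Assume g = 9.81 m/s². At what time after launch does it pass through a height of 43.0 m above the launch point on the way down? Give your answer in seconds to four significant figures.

10.23 s

Convert: 247 km/h = 247/3.6 = 68.61 m/s.
Components: vₓ = 68.61 cos 52.4° = 41.86 m/s, v_y0 = 68.61 sin 52.4° = 54.36 m/s.
Set y = v_y0 t − ½ g t² = 43.0: 4.905 t² − 54.36 t + 43.0 = 0.
t = [54.36 ± √(54.36² − 2·9.81·43.0)] / 9.81 = (54.36 ± 45.95) / 9.81, so t = 0.8573 s or t = 10.23 s.
The descending-branch root is 10.23 s.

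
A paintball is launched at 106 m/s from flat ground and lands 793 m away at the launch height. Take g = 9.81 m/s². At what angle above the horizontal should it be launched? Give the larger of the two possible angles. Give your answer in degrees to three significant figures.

68.1°

R = v₀² sin 2θ / g gives sin 2θ = gR/v₀² = 9.81·793/106² = 0.6924.
2θ = 43.82° or 180° − 43.82° = 136.2°, so θ = 21.91° or 68.09°.
The larger angle is 68.09°.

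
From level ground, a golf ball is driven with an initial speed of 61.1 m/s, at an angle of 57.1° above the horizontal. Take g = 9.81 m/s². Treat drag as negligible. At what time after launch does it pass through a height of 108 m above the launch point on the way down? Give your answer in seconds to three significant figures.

Components: vₓ = 61.10 cos 57.1° = 33.19 m/s, v_y0 = 61.10 sin 57.1° = 51.30 m/s.
Require v_y0 t − ½ g t² = 108, i.e. 4.905 t² − 51.30 t + 108 = 0.
t = [51.30 ± √(51.30² − 2·9.81·108)] / 9.81 = (51.30 ± 22.65) / 9.81, so t = 2.921 s or t = 7.538 s.
The descending-branch root is 7.538 s.

7.54 s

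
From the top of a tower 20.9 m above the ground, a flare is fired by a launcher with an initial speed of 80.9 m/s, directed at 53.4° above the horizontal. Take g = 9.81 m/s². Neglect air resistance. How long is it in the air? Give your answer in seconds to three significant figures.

Resolve: vₓ = 80.90 cos 53.4° = 48.23 m/s and v_y0 = 80.90 sin 53.4° = 64.95 m/s.
The projectile lands when y = 20.9 + (64.95) t − ½·9.81·t² = 0. Positive root: t = (64.95 + √(64.95² + 2·9.81·20.9)) / 9.81 = (64.95 + 68.03) / 9.81 = 13.56 s.

13.6 s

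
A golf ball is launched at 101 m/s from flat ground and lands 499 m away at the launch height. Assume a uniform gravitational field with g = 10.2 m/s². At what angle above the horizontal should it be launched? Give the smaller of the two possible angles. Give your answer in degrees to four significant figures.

14.97°

R = v₀² sin 2θ / g gives sin 2θ = gR/v₀² = 10.2·499/101² = 0.4990.
2θ = 29.93° or 180° − 29.93° = 150.1°, so θ = 14.97° or 75.03°.
The smaller angle is 14.97°.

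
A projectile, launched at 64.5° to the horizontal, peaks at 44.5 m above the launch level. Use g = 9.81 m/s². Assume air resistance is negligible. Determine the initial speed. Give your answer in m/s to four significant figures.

At the peak v_y = 0, so v_y0 = √(2gH) = √(2 × 9.81 × 44.5) = 29.55 m/s.
v_y0 = v₀ sin θ ⇒ v₀ = 29.55 / sin 64.5° = 32.74 m/s.

32.74 m/s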